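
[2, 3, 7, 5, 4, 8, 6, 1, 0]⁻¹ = [8, 7, 0, 1, 4, 3, 6, 2, 5]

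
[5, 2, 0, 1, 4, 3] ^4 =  [2, 3, 1, 5, 4, 0] 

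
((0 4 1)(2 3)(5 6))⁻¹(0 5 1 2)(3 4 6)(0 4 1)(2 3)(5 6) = (0 3 4 6)(1 5 2)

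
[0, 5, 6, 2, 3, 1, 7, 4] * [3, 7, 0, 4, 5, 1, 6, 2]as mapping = [0→3, 1→1, 2→6, 3→0, 4→4, 5→7, 6→2, 7→5]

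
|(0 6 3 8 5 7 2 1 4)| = 9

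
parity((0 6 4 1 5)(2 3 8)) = even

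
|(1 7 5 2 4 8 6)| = 7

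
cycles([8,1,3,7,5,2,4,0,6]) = (0 8 6 4 5 2 3 7)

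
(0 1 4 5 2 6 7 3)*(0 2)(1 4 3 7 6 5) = (0 4 1 3 2 5)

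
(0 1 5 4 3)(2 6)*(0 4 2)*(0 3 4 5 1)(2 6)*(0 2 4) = (0 2 4)(3 5 6)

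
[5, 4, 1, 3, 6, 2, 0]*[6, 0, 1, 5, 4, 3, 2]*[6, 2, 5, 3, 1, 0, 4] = [3, 1, 6, 0, 5, 2, 4]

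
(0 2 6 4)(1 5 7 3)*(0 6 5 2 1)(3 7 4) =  (0 1 2 5 4 6 3)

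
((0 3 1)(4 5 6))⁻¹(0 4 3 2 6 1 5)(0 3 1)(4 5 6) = (0 6 3 5 1 2 4)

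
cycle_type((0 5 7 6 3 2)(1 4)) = 2.6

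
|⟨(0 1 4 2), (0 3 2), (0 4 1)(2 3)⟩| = 120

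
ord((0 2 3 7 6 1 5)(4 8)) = 14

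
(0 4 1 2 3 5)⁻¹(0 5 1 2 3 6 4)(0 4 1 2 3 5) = (0 2 3 5 6 1 4)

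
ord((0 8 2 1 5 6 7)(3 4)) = 14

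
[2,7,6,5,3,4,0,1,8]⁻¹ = [6,7,0,4,5,3,2,1,8]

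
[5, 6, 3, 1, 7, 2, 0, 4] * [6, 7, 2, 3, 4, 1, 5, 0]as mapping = [0→1, 1→5, 2→3, 3→7, 4→0, 5→2, 6→6, 7→4]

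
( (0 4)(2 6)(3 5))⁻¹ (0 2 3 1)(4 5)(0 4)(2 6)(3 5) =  (0 3)(1 4 6 5)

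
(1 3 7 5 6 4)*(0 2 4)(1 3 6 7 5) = (0 2 4 3 5 7 1 6)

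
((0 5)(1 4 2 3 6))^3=(0 5)(1 3 4 6 2)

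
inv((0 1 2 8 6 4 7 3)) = (0 3 7 4 6 8 2 1)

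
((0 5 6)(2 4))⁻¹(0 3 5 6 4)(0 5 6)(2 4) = (0 2 5 3 6)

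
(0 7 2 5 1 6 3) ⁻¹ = (0 3 6 1 5 2 7) 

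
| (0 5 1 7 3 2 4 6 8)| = 9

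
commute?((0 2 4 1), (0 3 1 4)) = no:(0 2 4 1) * (0 3 1 4) = (0 2)(1 3), (0 3 1 4) * (0 2 4 1) = (0 3)(2 4)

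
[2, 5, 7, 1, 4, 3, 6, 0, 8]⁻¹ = [7, 3, 0, 5, 4, 1, 6, 2, 8]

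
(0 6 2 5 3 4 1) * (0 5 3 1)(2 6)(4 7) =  (0 2 3 7 4)(1 5)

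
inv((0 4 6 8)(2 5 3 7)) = (0 8 6 4)(2 7 3 5)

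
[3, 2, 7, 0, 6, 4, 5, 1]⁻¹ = [3, 7, 1, 0, 5, 6, 4, 2]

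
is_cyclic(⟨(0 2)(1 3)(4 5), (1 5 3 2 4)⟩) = no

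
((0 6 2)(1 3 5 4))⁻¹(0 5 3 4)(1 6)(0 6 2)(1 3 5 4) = (1 6 4 5)(2 3)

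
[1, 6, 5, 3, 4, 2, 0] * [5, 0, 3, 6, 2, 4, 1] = [0, 1, 4, 6, 2, 3, 5]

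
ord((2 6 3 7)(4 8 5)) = 12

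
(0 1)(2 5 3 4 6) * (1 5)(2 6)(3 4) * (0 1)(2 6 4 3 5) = (0 2)(3 5)(4 6)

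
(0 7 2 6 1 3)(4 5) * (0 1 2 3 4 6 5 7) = (1 4 7 3)(2 5 6)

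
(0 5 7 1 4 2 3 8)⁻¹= (0 8 3 2 4 1 7 5)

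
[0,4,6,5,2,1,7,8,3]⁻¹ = [0,5,4,8,1,3,2,6,7]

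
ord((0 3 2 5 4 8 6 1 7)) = 9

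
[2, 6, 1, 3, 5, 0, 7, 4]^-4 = [6, 4, 7, 3, 2, 1, 5, 0]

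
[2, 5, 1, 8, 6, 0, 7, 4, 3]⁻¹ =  [5, 2, 0, 8, 7, 1, 4, 6, 3]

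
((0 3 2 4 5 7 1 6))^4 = (0 5)(1 2)(3 7)(4 6)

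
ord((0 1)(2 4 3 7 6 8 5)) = 14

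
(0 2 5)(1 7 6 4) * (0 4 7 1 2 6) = (0 6 7)(2 5 4)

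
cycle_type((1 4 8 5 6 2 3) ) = 7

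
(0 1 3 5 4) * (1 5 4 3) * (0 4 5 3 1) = (0 3 5 1)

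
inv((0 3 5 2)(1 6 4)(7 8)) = (0 2 5 3)(1 4 6)(7 8)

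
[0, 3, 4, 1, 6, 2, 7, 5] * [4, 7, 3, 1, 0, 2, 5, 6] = [4, 1, 0, 7, 5, 3, 6, 2]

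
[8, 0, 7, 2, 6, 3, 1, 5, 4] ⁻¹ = [1, 6, 3, 5, 8, 7, 4, 2, 0] 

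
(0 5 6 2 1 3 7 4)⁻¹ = (0 4 7 3 1 2 6 5)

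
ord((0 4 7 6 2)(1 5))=10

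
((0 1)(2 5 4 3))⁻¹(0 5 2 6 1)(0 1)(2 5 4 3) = (0 1 4 5 6)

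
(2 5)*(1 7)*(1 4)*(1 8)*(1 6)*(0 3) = (0 3) (1 7 4 8 6) (2 5) 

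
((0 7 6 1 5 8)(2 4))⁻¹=(0 8 5 1 6 7)(2 4)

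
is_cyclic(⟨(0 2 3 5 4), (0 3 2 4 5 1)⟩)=no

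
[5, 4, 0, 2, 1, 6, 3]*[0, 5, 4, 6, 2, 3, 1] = [3, 2, 0, 4, 5, 1, 6]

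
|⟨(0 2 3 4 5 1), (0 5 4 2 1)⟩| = 720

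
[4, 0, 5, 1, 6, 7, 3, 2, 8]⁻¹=[1, 3, 7, 6, 0, 2, 4, 5, 8]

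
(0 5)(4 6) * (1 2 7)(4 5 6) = (0 6 5)(1 2 7)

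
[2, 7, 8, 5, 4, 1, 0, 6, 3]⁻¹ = [6, 5, 0, 8, 4, 3, 7, 1, 2]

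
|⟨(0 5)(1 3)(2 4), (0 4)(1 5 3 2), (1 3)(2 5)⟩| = 48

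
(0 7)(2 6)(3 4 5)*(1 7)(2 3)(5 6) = (0 1 7)(2 5)(3 4 6)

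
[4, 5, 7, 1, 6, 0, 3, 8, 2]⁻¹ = [5, 3, 8, 6, 0, 1, 4, 2, 7]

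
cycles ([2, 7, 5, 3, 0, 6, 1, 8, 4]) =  (0 2 5 6 1 7 8 4)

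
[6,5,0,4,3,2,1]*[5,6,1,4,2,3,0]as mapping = [0→0,1→3,2→5,3→2,4→4,5→1,6→6]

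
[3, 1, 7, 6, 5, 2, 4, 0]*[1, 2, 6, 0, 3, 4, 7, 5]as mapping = [0→0, 1→2, 2→5, 3→7, 4→4, 5→6, 6→3, 7→1]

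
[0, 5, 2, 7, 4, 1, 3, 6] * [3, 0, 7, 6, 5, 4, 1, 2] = [3, 4, 7, 2, 5, 0, 6, 1]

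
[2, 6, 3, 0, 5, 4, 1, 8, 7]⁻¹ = [3, 6, 0, 2, 5, 4, 1, 8, 7]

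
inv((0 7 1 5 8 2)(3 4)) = (0 2 8 5 1 7)(3 4)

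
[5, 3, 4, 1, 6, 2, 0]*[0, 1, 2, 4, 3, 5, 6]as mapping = [0→5, 1→4, 2→3, 3→1, 4→6, 5→2, 6→0]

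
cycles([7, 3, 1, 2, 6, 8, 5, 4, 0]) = (0 7 4 6 5 8)(1 3 2)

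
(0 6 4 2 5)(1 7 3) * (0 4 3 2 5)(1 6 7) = (0 7 2)(3 6)(4 5)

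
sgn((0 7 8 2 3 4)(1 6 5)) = -1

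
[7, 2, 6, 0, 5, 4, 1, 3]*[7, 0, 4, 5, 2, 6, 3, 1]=[1, 4, 3, 7, 6, 2, 0, 5]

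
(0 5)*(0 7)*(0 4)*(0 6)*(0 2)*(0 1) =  (0 5 7 4 6 2 1)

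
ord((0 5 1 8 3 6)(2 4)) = 6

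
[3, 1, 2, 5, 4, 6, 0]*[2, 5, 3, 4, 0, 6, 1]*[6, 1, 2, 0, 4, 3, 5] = [4, 3, 0, 5, 6, 1, 2]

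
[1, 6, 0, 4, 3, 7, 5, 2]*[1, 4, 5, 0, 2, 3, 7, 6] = [4, 7, 1, 2, 0, 6, 3, 5]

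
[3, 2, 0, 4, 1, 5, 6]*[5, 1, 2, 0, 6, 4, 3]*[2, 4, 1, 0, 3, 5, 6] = [2, 1, 5, 6, 4, 3, 0]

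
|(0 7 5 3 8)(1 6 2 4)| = 20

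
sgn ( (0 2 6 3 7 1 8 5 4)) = 1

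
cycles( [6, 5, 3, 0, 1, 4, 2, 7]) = (0 6 2 3) (1 5 4) 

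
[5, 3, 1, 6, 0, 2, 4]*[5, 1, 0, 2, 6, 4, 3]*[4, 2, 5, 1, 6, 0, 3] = [6, 5, 2, 1, 0, 4, 3]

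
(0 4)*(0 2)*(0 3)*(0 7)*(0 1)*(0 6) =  (0 4 2 3 7 1 6)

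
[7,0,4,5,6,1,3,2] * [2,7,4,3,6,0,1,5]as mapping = [0→5,1→2,2→6,3→0,4→1,5→7,6→3,7→4]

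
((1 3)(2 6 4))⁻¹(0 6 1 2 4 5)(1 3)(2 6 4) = (0 4 3 6 2 5)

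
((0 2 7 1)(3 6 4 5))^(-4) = ()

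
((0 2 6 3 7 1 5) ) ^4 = (0 7 2 1 6 5 3) 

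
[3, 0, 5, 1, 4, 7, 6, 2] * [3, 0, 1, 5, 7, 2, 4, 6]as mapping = [0→5, 1→3, 2→2, 3→0, 4→7, 5→6, 6→4, 7→1]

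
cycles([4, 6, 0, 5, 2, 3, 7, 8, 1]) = (0 4 2)(1 6 7 8)(3 5)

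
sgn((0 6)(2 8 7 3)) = 1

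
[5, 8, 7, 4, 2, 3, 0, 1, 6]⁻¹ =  [6, 7, 4, 5, 3, 0, 8, 2, 1]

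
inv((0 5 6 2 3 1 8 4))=(0 4 8 1 3 2 6 5)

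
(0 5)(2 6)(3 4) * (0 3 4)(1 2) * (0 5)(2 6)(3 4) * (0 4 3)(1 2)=(0 4)(1 6 2)(3 5)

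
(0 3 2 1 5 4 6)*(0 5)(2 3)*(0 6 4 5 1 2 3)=(0 3)(1 6)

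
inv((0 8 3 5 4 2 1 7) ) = (0 7 1 2 4 5 3 8) 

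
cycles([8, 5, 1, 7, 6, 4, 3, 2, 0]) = (0 8)(1 5 4 6 3 7 2)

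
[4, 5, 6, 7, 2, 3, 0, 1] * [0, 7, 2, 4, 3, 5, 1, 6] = [3, 5, 1, 6, 2, 4, 0, 7] 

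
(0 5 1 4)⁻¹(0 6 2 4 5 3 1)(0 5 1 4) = (0 1 3 4 5 6 2)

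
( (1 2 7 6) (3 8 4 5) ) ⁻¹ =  (1 6 7 2) (3 5 4 8) 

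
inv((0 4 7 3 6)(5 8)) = (0 6 3 7 4)(5 8)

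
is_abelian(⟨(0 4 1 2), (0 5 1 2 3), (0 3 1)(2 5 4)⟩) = no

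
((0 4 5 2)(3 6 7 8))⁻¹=(0 2 5 4)(3 8 7 6)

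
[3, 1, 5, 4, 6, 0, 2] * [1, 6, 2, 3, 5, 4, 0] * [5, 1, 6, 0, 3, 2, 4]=[0, 4, 3, 2, 5, 1, 6]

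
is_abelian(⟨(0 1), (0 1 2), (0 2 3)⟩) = no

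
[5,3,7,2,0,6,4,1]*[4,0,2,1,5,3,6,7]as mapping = [0→3,1→1,2→7,3→2,4→4,5→6,6→5,7→0]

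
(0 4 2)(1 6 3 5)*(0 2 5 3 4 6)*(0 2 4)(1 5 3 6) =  (0 1 2 4 3 6)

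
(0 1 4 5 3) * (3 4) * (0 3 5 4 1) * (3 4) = (1 5)(3 4)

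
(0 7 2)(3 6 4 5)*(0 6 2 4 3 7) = (2 6 3)(4 5 7)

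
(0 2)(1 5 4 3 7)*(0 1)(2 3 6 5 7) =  (0 3 2 1 7)(4 6 5)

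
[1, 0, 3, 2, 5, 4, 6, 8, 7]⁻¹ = [1, 0, 3, 2, 5, 4, 6, 8, 7]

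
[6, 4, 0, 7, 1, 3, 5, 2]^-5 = [6, 4, 0, 7, 1, 3, 5, 2]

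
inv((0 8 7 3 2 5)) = (0 5 2 3 7 8)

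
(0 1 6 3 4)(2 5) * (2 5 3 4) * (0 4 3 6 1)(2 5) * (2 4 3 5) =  (2 6 5 4 3)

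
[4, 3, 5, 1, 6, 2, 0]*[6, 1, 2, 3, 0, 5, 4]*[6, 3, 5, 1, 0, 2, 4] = [6, 1, 2, 3, 0, 5, 4]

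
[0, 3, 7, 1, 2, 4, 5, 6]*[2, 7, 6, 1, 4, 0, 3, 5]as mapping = [0→2, 1→1, 2→5, 3→7, 4→6, 5→4, 6→0, 7→3]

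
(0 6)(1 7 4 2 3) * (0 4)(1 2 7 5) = (0 6 4 7)(1 5)(2 3)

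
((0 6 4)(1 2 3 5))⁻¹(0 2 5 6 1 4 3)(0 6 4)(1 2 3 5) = (0 5 6 3 1 4 2)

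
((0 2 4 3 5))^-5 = ()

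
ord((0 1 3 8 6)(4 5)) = 10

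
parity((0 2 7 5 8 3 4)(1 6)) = odd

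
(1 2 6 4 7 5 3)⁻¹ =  (1 3 5 7 4 6 2)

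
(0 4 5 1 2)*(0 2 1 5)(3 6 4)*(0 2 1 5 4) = (0 3 6)(1 5 4 2)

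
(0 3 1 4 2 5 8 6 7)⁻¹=(0 7 6 8 5 2 4 1 3)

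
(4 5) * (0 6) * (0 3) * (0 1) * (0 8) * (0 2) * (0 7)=(0 6 3 1 8 2 7)(4 5)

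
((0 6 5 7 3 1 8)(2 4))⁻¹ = (0 8 1 3 7 5 6)(2 4)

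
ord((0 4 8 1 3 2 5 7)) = 8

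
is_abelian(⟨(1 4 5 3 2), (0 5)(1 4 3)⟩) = no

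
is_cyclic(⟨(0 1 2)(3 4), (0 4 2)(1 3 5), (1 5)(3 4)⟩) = no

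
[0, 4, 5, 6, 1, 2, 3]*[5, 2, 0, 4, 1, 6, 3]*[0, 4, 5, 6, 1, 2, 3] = [2, 4, 3, 6, 5, 0, 1]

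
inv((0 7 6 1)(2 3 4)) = (0 1 6 7)(2 4 3)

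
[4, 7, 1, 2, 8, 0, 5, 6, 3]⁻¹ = [5, 2, 3, 8, 0, 6, 7, 1, 4]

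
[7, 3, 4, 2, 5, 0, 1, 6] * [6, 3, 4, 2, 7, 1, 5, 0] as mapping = [0→0, 1→2, 2→7, 3→4, 4→1, 5→6, 6→3, 7→5] 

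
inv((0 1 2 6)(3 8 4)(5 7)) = (0 6 2 1)(3 4 8)(5 7)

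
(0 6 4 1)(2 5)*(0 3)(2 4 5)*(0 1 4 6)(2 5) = (1 3)(2 5 6)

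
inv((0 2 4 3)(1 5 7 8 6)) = (0 3 4 2)(1 6 8 7 5)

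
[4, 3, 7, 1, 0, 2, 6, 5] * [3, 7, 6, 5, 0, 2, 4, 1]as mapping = [0→0, 1→5, 2→1, 3→7, 4→3, 5→6, 6→4, 7→2]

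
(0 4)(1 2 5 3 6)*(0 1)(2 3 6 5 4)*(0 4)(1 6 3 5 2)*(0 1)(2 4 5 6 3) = (1 6 5 2)(3 4)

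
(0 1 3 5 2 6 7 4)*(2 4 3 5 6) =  (0 1 5 4)(3 6 7)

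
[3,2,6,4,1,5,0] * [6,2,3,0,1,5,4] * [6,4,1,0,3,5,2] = [6,0,3,4,1,5,2]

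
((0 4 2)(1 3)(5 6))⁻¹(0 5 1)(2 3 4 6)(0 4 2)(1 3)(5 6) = (0 1 2 5)(3 4 6)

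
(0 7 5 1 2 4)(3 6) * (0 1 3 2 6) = (0 7 5 3)(1 6 2 4)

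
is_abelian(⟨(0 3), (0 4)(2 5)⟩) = no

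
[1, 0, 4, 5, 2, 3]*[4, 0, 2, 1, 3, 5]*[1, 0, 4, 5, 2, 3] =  [1, 2, 5, 3, 4, 0]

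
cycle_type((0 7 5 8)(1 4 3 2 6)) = 4.5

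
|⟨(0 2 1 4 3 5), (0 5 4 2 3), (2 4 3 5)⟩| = 720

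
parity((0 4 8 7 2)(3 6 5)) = even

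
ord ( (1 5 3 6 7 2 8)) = 7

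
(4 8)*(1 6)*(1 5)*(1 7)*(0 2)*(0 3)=(0 2 3)(1 6 5 7)(4 8)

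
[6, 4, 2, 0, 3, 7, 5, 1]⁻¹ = [3, 7, 2, 4, 1, 6, 0, 5]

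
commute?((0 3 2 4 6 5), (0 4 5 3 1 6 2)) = no:(0 3 2 4 6 5)*(0 4 5 3 1 6 2) = (0 1 6 3)(2 5 4), (0 4 5 3 1 6 2)*(0 3 2 4 6 5) = (0 6 4)(1 5 2 3)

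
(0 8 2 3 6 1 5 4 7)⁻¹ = (0 7 4 5 1 6 3 2 8)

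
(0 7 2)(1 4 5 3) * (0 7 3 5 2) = (0 3 1 4 2 7)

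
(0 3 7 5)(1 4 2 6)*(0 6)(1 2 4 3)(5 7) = (0 1 3 5 6 2)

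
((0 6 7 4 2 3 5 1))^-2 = (0 5 2 7)(1 3 4 6)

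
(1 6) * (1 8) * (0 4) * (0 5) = (0 4 5)(1 6 8)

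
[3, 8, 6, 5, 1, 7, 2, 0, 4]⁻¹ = [7, 4, 6, 0, 8, 3, 2, 5, 1]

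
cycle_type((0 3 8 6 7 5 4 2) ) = 8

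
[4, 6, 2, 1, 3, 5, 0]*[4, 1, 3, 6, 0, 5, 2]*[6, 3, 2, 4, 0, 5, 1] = [6, 2, 4, 3, 1, 5, 0]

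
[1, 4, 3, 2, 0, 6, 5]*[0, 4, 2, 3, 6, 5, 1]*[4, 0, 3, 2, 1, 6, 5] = [1, 5, 2, 3, 4, 0, 6]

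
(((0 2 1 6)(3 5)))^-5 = (0 6 1 2)(3 5)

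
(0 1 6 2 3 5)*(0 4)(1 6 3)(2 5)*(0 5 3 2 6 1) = (0 1 2)(3 6)(4 5)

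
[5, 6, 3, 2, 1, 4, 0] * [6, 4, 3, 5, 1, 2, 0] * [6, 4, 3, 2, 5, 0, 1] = [3, 6, 0, 2, 5, 4, 1]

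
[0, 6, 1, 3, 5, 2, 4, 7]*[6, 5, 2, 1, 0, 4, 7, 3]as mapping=[0→6, 1→7, 2→5, 3→1, 4→4, 5→2, 6→0, 7→3]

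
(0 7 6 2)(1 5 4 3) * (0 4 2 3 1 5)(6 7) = (0 6 3 5 2 4 1)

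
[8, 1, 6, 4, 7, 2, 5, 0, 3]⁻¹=[7, 1, 5, 8, 3, 6, 2, 4, 0]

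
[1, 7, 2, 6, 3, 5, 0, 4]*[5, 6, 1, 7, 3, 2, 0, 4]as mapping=[0→6, 1→4, 2→1, 3→0, 4→7, 5→2, 6→5, 7→3]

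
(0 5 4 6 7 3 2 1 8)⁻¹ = (0 8 1 2 3 7 6 4 5)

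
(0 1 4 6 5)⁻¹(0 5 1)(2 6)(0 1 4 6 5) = (0 4 1)(2 5)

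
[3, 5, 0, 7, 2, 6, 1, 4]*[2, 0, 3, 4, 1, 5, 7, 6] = [4, 5, 2, 6, 3, 7, 0, 1]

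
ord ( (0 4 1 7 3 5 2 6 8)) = 9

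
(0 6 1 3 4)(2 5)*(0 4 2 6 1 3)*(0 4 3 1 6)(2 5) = (0 6 1 4 3 5)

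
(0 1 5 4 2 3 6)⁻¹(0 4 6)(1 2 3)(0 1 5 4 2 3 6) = (0 1 2)(3 6 5)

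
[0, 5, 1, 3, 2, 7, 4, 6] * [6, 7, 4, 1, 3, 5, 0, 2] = [6, 5, 7, 1, 4, 2, 3, 0]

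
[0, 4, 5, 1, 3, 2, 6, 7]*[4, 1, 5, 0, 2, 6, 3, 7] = [4, 2, 6, 1, 0, 5, 3, 7]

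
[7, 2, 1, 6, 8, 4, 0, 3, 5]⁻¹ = [6, 2, 1, 7, 5, 8, 3, 0, 4]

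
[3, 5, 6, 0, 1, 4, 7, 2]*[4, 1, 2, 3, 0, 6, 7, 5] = [3, 6, 7, 4, 1, 0, 5, 2]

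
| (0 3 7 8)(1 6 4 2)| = 4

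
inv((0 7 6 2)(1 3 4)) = (0 2 6 7)(1 4 3)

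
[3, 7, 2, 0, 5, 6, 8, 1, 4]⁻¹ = [3, 7, 2, 0, 8, 4, 5, 1, 6]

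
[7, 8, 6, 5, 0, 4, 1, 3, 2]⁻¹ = [4, 6, 8, 7, 5, 3, 2, 0, 1]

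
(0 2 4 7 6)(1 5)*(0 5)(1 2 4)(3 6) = (0 4 7 3 6 5 2 1)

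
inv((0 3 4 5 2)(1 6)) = (0 2 5 4 3)(1 6)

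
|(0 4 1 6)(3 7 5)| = 12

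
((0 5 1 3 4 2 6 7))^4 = (0 4)(1 6)(2 5)(3 7)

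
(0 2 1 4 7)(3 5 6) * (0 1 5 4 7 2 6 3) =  (0 6)(1 7)(2 5 3 4)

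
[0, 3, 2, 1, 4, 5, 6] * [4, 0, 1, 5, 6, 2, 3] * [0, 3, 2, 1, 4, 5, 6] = [4, 5, 3, 0, 6, 2, 1]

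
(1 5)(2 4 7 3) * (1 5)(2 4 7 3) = (2 7)(3 4)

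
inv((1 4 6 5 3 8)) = (1 8 3 5 6 4)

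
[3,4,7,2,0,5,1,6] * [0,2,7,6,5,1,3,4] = [6,5,4,7,0,1,2,3]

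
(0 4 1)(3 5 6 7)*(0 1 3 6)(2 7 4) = (0 2 7 6 4 3 5)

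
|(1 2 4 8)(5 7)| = 4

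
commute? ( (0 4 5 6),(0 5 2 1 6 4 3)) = no: (0 4 5 6)*(0 5 2 1 6 4 3) = (0 3)(1 6 5 4 2),(0 5 2 1 6 4 3)*(0 4 5 6) = (0 6 5 2 1)(3 4)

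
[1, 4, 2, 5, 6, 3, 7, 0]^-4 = [1, 4, 2, 3, 6, 5, 7, 0]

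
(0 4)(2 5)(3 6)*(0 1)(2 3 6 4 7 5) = (0 7 5 3 4 1)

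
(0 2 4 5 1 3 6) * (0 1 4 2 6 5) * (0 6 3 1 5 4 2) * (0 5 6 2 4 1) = (0 3 1)(2 5 4)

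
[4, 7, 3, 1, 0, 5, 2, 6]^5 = [4, 1, 2, 3, 0, 5, 6, 7]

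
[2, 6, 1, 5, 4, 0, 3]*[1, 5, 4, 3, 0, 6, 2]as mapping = [0→4, 1→2, 2→5, 3→6, 4→0, 5→1, 6→3]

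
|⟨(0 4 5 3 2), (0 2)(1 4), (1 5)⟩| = 720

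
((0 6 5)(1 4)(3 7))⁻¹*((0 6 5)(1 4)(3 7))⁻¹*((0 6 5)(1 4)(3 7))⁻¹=(1 4)(3 7)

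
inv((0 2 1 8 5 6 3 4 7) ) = (0 7 4 3 6 5 8 1 2) 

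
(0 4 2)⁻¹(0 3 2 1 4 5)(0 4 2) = (0 1 2 5 4 3)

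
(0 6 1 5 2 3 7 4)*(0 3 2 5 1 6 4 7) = (0 4 3)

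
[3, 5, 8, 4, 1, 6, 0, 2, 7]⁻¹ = [6, 4, 7, 0, 3, 1, 5, 8, 2]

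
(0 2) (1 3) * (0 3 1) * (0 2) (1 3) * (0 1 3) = (0 1) (2 3) 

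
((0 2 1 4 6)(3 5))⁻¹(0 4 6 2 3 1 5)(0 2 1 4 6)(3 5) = (0 1 5 4 3 2 6)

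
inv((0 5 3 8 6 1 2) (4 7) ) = (0 2 1 6 8 3 5) (4 7) 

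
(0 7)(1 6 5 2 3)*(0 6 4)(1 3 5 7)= (0 1 4)(2 5)(6 7)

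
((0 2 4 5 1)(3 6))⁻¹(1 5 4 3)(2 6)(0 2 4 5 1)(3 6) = (0 1 5 6)(3 4)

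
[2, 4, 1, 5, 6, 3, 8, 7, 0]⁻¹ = [8, 2, 0, 5, 1, 3, 4, 7, 6]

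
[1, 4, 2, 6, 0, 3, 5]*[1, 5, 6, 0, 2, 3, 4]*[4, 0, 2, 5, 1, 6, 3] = [6, 2, 3, 1, 0, 4, 5] 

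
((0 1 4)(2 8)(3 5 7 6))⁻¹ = (0 4 1)(2 8)(3 6 7 5)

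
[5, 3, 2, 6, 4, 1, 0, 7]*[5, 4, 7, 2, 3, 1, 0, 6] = [1, 2, 7, 0, 3, 4, 5, 6]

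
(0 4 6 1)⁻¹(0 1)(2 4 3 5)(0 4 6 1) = (0 4)(2 6 3 5)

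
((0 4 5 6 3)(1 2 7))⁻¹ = (0 3 6 5 4)(1 7 2)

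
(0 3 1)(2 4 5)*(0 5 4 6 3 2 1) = (0 2 6 3)(1 5)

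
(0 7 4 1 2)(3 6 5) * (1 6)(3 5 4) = (0 7 3 1 2)(4 6)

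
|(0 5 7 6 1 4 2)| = 7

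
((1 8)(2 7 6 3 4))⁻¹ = (1 8)(2 4 3 6 7)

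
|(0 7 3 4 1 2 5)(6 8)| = 14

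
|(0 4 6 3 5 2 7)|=7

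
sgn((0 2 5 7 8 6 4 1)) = -1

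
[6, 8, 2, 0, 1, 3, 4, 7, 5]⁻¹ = [3, 4, 2, 5, 6, 8, 0, 7, 1]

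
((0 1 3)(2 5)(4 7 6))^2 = (0 3 1)(4 6 7)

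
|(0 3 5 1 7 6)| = 6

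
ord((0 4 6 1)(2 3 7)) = 12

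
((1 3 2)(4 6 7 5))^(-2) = (1 3 2)(4 7)(5 6)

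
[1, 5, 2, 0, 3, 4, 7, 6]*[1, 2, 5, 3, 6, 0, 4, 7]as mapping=[0→2, 1→0, 2→5, 3→1, 4→3, 5→6, 6→7, 7→4]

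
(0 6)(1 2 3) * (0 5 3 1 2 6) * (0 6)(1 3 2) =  (0 6 5 2 3 1)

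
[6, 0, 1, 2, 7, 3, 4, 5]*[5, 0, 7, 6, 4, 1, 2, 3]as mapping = [0→2, 1→5, 2→0, 3→7, 4→3, 5→6, 6→4, 7→1]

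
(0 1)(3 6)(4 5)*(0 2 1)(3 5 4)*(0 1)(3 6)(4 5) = (0 1 2)(4 5 6)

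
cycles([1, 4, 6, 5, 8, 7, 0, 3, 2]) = (0 1 4 8 2 6)(3 5 7)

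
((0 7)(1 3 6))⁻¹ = (0 7)(1 6 3)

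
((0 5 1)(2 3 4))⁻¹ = (0 1 5)(2 4 3)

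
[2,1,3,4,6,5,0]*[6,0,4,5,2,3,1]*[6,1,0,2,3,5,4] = [3,6,5,0,1,2,4]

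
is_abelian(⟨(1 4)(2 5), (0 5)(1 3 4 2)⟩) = no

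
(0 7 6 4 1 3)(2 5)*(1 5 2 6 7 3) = (0 3)(4 5 6)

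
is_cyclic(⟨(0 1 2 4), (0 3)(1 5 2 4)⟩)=no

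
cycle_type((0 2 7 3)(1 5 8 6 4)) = 4.5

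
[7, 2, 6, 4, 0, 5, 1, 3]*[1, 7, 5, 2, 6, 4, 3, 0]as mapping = [0→0, 1→5, 2→3, 3→6, 4→1, 5→4, 6→7, 7→2]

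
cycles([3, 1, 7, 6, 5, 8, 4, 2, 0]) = (0 3 6 4 5 8) (2 7) 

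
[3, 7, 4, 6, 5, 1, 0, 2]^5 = [6, 1, 2, 0, 4, 5, 3, 7]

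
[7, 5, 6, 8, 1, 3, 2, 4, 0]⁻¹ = [8, 4, 6, 5, 7, 1, 2, 0, 3]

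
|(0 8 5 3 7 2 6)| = 7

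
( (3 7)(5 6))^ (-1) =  (3 7)(5 6)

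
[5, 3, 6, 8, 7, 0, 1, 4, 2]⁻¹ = [5, 6, 8, 1, 7, 0, 2, 4, 3]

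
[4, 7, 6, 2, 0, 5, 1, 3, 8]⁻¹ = [4, 6, 3, 7, 0, 5, 2, 1, 8]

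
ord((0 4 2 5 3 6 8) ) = 7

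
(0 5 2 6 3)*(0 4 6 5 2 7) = (0 2 5 7)(3 4 6)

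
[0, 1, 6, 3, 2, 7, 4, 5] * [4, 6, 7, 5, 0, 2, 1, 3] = [4, 6, 1, 5, 7, 3, 0, 2]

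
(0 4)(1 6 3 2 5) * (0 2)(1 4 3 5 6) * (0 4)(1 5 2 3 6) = (0 6 2 1 5)(3 4)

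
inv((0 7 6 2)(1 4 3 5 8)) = (0 2 6 7)(1 8 5 3 4)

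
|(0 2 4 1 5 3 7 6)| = 8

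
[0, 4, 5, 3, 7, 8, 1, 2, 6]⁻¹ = [0, 6, 7, 3, 1, 2, 8, 4, 5]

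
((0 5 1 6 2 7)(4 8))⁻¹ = (0 7 2 6 1 5)(4 8)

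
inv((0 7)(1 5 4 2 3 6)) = (0 7)(1 6 3 2 4 5)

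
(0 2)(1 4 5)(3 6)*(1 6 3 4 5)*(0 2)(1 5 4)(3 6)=(1 4 5 3 6)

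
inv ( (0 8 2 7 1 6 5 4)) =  (0 4 5 6 1 7 2 8)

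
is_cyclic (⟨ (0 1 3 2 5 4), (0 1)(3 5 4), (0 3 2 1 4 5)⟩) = no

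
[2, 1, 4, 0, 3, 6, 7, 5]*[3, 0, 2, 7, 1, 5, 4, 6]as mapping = [0→2, 1→0, 2→1, 3→3, 4→7, 5→4, 6→6, 7→5]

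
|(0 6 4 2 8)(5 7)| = 10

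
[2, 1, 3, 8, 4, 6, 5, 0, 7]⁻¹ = [7, 1, 0, 2, 4, 6, 5, 8, 3]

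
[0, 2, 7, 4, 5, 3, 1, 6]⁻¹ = [0, 6, 1, 5, 3, 4, 7, 2]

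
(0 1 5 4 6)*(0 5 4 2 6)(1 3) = (0 3 1 4)(2 6 5)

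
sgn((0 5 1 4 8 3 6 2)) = -1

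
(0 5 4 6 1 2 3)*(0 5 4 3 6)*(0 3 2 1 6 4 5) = (0 5 2 4 3)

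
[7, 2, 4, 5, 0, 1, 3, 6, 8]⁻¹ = [4, 5, 1, 6, 2, 3, 7, 0, 8]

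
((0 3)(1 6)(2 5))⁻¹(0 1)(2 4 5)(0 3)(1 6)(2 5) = (2 5 4)(3 6)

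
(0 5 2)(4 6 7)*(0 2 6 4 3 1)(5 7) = (0 7 3 1)(5 6)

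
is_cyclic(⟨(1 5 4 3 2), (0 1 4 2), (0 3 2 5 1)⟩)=no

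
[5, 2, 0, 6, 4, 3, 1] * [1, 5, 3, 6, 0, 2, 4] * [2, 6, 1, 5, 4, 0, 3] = [1, 5, 6, 4, 2, 3, 0]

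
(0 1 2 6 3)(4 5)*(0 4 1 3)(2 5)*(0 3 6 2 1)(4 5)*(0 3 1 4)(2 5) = (0 6 1)(2 5 3)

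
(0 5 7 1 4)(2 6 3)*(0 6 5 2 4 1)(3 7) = (0 2 5 3 4 6 7)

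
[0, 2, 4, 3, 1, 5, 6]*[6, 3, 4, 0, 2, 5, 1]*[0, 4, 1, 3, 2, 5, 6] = [6, 2, 1, 0, 3, 5, 4]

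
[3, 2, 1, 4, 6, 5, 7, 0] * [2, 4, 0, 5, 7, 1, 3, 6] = [5, 0, 4, 7, 3, 1, 6, 2]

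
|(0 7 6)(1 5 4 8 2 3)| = 6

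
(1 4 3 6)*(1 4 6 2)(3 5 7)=(1 6 4 5 7 3 2)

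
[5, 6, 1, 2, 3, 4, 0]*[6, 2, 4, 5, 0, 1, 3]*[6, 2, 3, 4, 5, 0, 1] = [2, 4, 3, 5, 0, 6, 1]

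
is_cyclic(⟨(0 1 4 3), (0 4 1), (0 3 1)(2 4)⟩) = no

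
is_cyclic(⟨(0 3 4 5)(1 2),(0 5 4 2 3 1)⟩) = no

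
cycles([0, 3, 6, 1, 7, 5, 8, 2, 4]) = (1 3)(2 6 8 4 7)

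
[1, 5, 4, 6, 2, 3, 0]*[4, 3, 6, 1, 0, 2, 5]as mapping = [0→3, 1→2, 2→0, 3→5, 4→6, 5→1, 6→4]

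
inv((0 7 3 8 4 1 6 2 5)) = (0 5 2 6 1 4 8 3 7)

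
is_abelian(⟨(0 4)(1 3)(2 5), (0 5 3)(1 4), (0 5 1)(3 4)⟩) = no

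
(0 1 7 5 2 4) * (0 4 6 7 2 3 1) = (1 2 6 7 5 3)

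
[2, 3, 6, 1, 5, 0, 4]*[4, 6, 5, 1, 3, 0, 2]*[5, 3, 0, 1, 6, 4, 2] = [4, 3, 0, 2, 5, 6, 1]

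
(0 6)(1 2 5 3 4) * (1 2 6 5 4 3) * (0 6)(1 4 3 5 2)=(0 2 3 5 4 1)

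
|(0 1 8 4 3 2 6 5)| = 8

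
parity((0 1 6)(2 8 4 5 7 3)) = odd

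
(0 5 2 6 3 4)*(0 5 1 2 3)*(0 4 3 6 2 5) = (0 1 5 6 4)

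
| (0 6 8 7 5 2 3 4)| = 8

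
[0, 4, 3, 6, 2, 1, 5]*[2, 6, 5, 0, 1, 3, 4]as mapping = [0→2, 1→1, 2→0, 3→4, 4→5, 5→6, 6→3]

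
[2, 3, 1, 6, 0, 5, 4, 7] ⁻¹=[4, 2, 0, 1, 6, 5, 3, 7] 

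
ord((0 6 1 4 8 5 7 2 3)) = 9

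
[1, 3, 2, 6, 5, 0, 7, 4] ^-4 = [6, 7, 2, 4, 1, 3, 5, 0] 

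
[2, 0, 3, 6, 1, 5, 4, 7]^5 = [1, 4, 0, 2, 6, 5, 3, 7]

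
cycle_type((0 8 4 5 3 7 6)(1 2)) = 2.7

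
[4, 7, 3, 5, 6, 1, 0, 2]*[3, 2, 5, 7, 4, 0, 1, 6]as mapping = [0→4, 1→6, 2→7, 3→0, 4→1, 5→2, 6→3, 7→5]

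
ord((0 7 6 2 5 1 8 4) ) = 8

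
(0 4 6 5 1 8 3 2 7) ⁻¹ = (0 7 2 3 8 1 5 6 4) 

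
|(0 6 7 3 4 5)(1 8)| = 6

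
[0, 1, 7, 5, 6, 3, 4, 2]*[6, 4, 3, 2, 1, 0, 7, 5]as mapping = [0→6, 1→4, 2→5, 3→0, 4→7, 5→2, 6→1, 7→3]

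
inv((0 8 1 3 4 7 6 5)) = (0 5 6 7 4 3 1 8)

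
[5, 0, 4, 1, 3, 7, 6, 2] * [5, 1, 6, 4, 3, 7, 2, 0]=[7, 5, 3, 1, 4, 0, 2, 6] 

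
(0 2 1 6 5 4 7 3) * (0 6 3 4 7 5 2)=(1 3 6 2)(4 5 7)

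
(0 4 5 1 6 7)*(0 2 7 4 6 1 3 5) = (0 6 4)(2 7)(3 5)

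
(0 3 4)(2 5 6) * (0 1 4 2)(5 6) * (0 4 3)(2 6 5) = (1 3 6 4)(2 5)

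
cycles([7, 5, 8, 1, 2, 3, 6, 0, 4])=(0 7)(1 5 3)(2 8 4)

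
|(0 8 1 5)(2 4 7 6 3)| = 20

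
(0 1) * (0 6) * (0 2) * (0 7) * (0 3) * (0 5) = (0 1 6 2 7 3 5)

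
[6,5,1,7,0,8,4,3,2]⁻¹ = [4,2,8,7,6,1,0,3,5]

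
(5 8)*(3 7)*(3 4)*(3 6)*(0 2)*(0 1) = (0 2 1)(3 7 4 6)(5 8)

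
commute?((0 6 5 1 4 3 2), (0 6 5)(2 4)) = no:(0 6 5 1 4 3 2)*(0 6 5)(2 4) = (0 5 1 2 6)(3 4), (0 6 5)(2 4)*(0 6 5 1 4 3 2) = (0 5 6 1 4)(2 3)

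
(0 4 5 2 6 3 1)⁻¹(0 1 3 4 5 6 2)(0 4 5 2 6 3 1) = (0 1 5 2 3 6 4)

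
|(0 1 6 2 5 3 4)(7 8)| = 14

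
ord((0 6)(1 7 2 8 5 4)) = 6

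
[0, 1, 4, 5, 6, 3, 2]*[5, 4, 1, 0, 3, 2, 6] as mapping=[0→5, 1→4, 2→3, 3→2, 4→6, 5→0, 6→1] 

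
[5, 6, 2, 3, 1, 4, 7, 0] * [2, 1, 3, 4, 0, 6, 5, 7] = [6, 5, 3, 4, 1, 0, 7, 2]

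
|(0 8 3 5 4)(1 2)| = 10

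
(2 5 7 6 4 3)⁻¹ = (2 3 4 6 7 5)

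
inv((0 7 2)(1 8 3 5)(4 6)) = (0 2 7)(1 5 3 8)(4 6)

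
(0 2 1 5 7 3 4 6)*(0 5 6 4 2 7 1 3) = (0 7)(1 6 5)(2 3)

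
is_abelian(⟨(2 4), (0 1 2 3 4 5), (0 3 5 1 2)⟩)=no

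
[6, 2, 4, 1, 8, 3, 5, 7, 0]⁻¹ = [8, 3, 1, 5, 2, 6, 0, 7, 4]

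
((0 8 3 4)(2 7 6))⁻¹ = (0 4 3 8)(2 6 7)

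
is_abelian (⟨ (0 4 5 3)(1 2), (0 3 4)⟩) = no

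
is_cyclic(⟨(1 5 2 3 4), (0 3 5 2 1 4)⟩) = no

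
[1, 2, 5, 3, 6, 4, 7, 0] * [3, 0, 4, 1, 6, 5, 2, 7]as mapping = [0→0, 1→4, 2→5, 3→1, 4→2, 5→6, 6→7, 7→3]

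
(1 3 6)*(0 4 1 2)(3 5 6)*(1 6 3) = (0 4 6 2)(1 5 3)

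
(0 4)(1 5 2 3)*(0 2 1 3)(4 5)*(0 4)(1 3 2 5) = (0 1)(2 4 5 3)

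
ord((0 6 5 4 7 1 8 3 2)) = 9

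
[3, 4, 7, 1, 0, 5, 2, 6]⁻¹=[4, 3, 6, 0, 1, 5, 7, 2]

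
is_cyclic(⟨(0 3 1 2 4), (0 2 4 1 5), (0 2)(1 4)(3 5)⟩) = no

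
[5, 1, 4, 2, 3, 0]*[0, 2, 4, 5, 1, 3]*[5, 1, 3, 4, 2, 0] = [4, 3, 1, 2, 0, 5]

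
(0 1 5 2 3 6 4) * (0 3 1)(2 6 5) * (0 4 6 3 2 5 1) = (0 4 2)(1 5 3)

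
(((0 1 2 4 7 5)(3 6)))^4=(0 7 2)(1 5 4)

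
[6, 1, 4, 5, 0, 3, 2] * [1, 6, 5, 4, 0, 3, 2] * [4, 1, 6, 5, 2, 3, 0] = [6, 0, 4, 5, 1, 2, 3]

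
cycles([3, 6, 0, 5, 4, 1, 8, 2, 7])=(0 3 5 1 6 8 7 2)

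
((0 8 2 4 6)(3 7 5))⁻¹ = (0 6 4 2 8)(3 5 7)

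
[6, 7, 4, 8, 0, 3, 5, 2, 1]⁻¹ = [4, 8, 7, 5, 2, 6, 0, 1, 3]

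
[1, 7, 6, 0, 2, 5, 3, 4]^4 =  [2, 6, 1, 4, 0, 5, 7, 3]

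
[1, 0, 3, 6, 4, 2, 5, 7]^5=[1, 0, 3, 6, 4, 2, 5, 7]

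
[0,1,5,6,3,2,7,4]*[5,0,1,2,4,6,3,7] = [5,0,6,3,2,1,7,4]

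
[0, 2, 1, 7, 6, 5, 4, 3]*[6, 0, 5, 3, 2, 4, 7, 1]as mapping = [0→6, 1→5, 2→0, 3→1, 4→7, 5→4, 6→2, 7→3]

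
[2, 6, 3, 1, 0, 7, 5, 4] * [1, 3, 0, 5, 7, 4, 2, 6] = [0, 2, 5, 3, 1, 6, 4, 7]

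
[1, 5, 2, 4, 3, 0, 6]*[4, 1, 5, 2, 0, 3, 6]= [1, 3, 5, 0, 2, 4, 6]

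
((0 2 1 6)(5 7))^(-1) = (0 6 1 2)(5 7)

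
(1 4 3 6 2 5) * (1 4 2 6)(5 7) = (1 2 7 5 4 3)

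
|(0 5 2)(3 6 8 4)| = 12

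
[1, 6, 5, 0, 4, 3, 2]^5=[3, 0, 6, 5, 4, 2, 1]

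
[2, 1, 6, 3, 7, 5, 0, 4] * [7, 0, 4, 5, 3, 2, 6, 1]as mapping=[0→4, 1→0, 2→6, 3→5, 4→1, 5→2, 6→7, 7→3]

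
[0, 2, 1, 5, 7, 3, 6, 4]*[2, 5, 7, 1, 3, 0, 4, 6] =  [2, 7, 5, 0, 6, 1, 4, 3]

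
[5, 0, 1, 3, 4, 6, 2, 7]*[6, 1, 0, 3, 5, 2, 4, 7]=[2, 6, 1, 3, 5, 4, 0, 7]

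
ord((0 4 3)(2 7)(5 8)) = 6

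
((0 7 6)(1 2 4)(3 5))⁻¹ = (0 6 7)(1 4 2)(3 5)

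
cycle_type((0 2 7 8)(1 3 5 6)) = 4^2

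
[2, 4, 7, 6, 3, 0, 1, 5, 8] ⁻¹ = [5, 6, 0, 4, 1, 7, 3, 2, 8] 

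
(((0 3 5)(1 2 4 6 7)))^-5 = (0 3 5)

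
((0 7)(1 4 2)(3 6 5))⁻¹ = (0 7)(1 2 4)(3 5 6)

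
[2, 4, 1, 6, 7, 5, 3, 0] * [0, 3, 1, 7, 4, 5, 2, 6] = [1, 4, 3, 2, 6, 5, 7, 0]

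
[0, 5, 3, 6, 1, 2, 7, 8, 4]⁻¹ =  [0, 4, 5, 2, 8, 1, 3, 6, 7]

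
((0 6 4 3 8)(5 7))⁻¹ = (0 8 3 4 6)(5 7)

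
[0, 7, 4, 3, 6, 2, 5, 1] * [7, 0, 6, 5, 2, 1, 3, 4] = [7, 4, 2, 5, 3, 6, 1, 0]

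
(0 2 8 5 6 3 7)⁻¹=(0 7 3 6 5 8 2)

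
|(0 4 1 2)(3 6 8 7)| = 4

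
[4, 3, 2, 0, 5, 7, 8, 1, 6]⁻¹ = [3, 7, 2, 1, 0, 4, 8, 5, 6]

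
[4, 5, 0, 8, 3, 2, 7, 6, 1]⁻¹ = [2, 8, 5, 4, 0, 1, 7, 6, 3]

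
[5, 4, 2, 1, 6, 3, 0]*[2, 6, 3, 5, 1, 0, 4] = [0, 1, 3, 6, 4, 5, 2]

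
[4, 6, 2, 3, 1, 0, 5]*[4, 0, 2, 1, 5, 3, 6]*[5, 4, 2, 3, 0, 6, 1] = [6, 1, 2, 4, 5, 0, 3]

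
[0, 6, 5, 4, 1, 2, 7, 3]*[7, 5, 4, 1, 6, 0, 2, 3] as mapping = [0→7, 1→2, 2→0, 3→6, 4→5, 5→4, 6→3, 7→1] 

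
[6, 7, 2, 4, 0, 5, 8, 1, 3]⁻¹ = [4, 7, 2, 8, 3, 5, 0, 1, 6]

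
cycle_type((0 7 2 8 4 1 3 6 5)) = 9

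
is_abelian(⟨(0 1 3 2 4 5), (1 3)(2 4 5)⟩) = no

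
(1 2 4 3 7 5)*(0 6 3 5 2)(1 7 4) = (0 6 3 4 5 7 2 1)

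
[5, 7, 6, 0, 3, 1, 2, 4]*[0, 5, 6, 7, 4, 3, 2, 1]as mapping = [0→3, 1→1, 2→2, 3→0, 4→7, 5→5, 6→6, 7→4]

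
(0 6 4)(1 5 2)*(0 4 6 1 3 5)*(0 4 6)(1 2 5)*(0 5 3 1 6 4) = (0 2 1)(3 6 5)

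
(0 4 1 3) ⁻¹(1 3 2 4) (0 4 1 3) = (0 2 1 3) 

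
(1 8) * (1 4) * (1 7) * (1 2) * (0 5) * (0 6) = (0 5 6)(1 8 4 7 2)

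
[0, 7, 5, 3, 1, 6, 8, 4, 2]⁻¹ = [0, 4, 8, 3, 7, 2, 5, 1, 6]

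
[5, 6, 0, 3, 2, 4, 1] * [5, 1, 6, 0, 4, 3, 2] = [3, 2, 5, 0, 6, 4, 1]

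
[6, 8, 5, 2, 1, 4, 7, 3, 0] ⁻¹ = [8, 4, 3, 7, 5, 2, 0, 6, 1] 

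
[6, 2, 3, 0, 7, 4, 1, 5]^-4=[6, 2, 3, 0, 5, 7, 1, 4]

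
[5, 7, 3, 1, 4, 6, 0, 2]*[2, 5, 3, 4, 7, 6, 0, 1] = [6, 1, 4, 5, 7, 0, 2, 3]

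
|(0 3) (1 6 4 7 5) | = 10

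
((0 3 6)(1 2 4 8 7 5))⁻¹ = (0 6 3)(1 5 7 8 4 2)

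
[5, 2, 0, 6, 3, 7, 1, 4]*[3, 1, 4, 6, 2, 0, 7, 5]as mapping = [0→0, 1→4, 2→3, 3→7, 4→6, 5→5, 6→1, 7→2]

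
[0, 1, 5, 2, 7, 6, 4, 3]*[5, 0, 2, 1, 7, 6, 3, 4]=[5, 0, 6, 2, 4, 3, 7, 1]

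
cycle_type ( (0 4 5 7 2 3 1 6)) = 8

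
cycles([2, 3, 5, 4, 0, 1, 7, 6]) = (0 2 5 1 3 4)(6 7)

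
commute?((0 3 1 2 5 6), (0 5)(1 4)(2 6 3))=no:(0 3 1 2 5 6) * (0 5)(1 4)(2 6 3)=(0 2)(1 6 5 3 4), (0 5)(1 4)(2 6 3) * (0 3 1 2 5 6)=(0 6 1 4 2)(3 5)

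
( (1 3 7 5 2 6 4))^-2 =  (1 6 5 3 4 2 7)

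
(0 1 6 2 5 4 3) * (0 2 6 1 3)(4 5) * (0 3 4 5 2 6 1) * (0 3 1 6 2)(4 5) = (0 5)(1 3 2 4)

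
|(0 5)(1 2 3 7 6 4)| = 6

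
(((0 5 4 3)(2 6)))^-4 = ()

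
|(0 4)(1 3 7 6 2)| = 10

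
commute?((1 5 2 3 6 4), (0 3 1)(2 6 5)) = no:(1 5 2 3 6 4) * (0 3 1)(2 6 5) = (0 3 5 6 4)(1 2), (0 3 1)(2 6 5) * (1 5 2 3 6 4) = (0 6 2 4 1)(3 5)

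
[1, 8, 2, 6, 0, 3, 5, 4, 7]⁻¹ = [4, 0, 2, 5, 7, 6, 3, 8, 1]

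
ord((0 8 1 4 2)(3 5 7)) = 15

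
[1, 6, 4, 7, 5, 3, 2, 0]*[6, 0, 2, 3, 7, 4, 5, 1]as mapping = [0→0, 1→5, 2→7, 3→1, 4→4, 5→3, 6→2, 7→6]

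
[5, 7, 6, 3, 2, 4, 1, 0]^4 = [6, 4, 0, 3, 7, 1, 5, 2]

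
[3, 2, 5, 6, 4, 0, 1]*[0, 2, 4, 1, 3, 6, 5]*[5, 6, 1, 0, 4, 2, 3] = [6, 4, 3, 2, 0, 5, 1]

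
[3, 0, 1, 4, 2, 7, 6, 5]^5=[0, 1, 2, 3, 4, 7, 6, 5]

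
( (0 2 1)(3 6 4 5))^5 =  (0 1 2)(3 6 4 5)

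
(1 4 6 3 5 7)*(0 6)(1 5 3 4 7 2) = (0 6 4)(1 7 5 2)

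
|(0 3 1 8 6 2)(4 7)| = 6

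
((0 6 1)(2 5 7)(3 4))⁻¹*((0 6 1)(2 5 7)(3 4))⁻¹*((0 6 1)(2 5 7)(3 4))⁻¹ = (3 4)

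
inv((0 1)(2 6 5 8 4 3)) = (0 1)(2 3 4 8 5 6)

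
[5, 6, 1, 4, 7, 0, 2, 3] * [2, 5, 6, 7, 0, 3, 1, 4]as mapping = [0→3, 1→1, 2→5, 3→0, 4→4, 5→2, 6→6, 7→7]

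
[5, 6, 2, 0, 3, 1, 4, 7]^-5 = [5, 6, 2, 0, 3, 1, 4, 7]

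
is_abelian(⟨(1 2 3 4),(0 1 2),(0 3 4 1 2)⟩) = no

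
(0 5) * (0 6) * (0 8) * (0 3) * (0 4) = (0 5 6 8 3 4)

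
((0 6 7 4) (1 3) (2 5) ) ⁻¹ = (0 4 7 6) (1 3) (2 5) 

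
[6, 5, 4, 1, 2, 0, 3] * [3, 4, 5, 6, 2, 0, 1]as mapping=[0→1, 1→0, 2→2, 3→4, 4→5, 5→3, 6→6]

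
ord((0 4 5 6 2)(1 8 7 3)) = 20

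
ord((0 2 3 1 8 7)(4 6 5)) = 6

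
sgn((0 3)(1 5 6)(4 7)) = 1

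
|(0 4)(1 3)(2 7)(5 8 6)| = 6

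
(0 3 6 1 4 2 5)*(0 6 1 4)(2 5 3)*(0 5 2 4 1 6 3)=(0 4 2)(1 5 3 6)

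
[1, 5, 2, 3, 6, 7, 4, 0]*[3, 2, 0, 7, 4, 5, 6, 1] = [2, 5, 0, 7, 6, 1, 4, 3]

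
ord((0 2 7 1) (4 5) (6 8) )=4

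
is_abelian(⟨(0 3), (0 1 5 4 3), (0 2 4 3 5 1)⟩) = no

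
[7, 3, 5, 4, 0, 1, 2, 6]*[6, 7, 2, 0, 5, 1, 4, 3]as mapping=[0→3, 1→0, 2→1, 3→5, 4→6, 5→7, 6→2, 7→4]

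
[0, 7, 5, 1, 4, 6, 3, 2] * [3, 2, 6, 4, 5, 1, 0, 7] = [3, 7, 1, 2, 5, 0, 4, 6]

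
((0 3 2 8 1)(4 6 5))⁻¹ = (0 1 8 2 3)(4 5 6)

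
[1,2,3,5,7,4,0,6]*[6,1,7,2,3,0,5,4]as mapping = [0→1,1→7,2→2,3→0,4→4,5→3,6→6,7→5]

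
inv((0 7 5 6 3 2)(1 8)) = (0 2 3 6 5 7)(1 8)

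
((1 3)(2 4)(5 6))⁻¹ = (1 3)(2 4)(5 6)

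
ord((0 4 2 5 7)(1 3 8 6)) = 20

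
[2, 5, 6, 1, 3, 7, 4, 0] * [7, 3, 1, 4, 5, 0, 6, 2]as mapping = [0→1, 1→0, 2→6, 3→3, 4→4, 5→2, 6→5, 7→7]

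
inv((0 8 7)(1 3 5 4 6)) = (0 7 8)(1 6 4 5 3)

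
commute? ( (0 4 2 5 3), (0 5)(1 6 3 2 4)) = no: (0 4 2 5 3)*(0 5)(1 6 3 2 4) = (0 1 6 3 5 2), (0 5)(1 6 3 2 4)*(0 4 2 5 3) = (0 3 5 4 1 6)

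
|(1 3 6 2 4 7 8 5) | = 8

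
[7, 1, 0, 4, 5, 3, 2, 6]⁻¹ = [2, 1, 6, 5, 3, 4, 7, 0]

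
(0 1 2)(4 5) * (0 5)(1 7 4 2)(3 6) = (0 7 4)(2 5)(3 6)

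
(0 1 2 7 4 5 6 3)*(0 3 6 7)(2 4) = (0 1 4 5 7 2)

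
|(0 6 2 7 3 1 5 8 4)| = 9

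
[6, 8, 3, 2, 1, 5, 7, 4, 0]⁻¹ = [8, 4, 3, 2, 7, 5, 0, 6, 1]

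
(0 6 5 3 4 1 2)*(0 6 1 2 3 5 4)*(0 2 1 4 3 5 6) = (0 4 1 5 6 3 2)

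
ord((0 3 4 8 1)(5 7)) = 10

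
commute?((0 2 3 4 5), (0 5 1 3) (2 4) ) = no:(0 2 3 4 5)*(0 5 1 3) (2 4) = (0 4 1 3 2), (0 5 1 3) (2 4)*(0 2 3 4 5) = (1 4 3 2 5) 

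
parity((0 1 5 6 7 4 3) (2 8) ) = odd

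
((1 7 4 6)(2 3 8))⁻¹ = (1 6 4 7)(2 8 3)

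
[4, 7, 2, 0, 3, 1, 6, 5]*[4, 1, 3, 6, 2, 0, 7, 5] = [2, 5, 3, 4, 6, 1, 7, 0]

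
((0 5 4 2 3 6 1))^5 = (0 6 2 5 1 3 4)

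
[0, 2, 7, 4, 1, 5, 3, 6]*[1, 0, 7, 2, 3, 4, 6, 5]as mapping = [0→1, 1→7, 2→5, 3→3, 4→0, 5→4, 6→2, 7→6]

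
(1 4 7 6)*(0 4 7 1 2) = (0 4 1 7 6 2)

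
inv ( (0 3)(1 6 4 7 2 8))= (0 3)(1 8 2 7 4 6)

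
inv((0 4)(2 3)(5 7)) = (0 4)(2 3)(5 7)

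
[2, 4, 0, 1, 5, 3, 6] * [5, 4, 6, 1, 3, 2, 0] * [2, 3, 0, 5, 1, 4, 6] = [6, 5, 4, 1, 0, 3, 2]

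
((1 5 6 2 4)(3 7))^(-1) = (1 4 2 6 5)(3 7)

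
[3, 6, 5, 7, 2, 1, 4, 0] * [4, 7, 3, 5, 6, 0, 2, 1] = [5, 2, 0, 1, 3, 7, 6, 4]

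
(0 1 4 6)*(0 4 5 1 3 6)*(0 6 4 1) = (0 3 4 6 1 5)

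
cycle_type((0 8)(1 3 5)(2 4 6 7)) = 2.3.4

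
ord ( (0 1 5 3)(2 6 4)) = 12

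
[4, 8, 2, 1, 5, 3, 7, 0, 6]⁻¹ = [7, 3, 2, 5, 0, 4, 8, 6, 1]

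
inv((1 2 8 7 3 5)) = (1 5 3 7 8 2)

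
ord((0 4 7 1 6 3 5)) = 7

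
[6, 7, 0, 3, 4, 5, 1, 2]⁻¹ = [2, 6, 7, 3, 4, 5, 0, 1]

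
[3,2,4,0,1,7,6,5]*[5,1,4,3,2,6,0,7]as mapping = [0→3,1→4,2→2,3→5,4→1,5→7,6→0,7→6]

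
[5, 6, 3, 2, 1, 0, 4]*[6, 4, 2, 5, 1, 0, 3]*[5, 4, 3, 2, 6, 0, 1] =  [5, 2, 0, 3, 6, 1, 4]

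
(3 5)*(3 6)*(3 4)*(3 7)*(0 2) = (0 2)(3 5 6 4 7)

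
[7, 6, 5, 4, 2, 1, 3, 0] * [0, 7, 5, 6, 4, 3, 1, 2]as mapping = [0→2, 1→1, 2→3, 3→4, 4→5, 5→7, 6→6, 7→0]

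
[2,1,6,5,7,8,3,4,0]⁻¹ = [8,1,0,6,7,3,2,4,5]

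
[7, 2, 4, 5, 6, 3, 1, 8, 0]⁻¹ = [8, 6, 1, 5, 2, 3, 4, 0, 7]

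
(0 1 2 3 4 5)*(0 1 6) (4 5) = (0 6) (1 2 3 5) 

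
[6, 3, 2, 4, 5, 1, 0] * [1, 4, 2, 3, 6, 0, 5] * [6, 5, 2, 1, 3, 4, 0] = [4, 1, 2, 0, 6, 3, 5]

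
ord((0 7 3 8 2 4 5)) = 7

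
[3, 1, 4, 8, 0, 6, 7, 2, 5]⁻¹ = [4, 1, 7, 0, 2, 8, 5, 6, 3]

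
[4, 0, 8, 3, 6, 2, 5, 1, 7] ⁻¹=[1, 7, 5, 3, 0, 6, 4, 8, 2] 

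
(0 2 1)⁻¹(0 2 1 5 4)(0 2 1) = (0 5 4 2 1)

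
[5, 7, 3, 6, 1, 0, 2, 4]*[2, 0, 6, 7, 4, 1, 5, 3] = [1, 3, 7, 5, 0, 2, 6, 4]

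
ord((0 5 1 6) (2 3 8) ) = 12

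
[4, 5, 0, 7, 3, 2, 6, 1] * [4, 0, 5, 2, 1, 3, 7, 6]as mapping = [0→1, 1→3, 2→4, 3→6, 4→2, 5→5, 6→7, 7→0]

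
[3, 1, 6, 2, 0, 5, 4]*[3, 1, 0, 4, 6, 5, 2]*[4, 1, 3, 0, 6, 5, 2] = [6, 1, 3, 4, 0, 5, 2]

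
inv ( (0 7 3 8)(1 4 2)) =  (0 8 3 7)(1 2 4)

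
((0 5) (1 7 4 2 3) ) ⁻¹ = (0 5) (1 3 2 4 7) 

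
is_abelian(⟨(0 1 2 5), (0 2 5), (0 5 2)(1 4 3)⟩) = no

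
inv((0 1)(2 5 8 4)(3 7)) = (0 1)(2 4 8 5)(3 7)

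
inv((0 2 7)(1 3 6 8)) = (0 7 2)(1 8 6 3)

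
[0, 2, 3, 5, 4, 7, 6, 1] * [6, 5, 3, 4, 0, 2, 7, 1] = [6, 3, 4, 2, 0, 1, 7, 5]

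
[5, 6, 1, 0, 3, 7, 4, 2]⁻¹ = [3, 2, 7, 4, 6, 0, 1, 5]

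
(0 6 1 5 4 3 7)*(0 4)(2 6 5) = (0 5)(1 2 6)(3 7 4)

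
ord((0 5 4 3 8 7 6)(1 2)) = 14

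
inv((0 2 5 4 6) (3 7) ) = (0 6 4 5 2) (3 7) 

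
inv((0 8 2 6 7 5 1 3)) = (0 3 1 5 7 6 2 8)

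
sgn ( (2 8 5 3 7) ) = 1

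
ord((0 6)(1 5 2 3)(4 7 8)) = 12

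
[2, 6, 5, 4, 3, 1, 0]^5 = [0, 1, 2, 4, 3, 5, 6]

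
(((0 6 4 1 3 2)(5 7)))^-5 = (0 6 4 1 3 2)(5 7)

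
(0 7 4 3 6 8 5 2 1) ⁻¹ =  (0 1 2 5 8 6 3 4 7) 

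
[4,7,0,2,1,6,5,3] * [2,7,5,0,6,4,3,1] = [6,1,2,5,7,3,4,0]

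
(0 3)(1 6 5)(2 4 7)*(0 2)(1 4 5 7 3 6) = (0 6 7)(2 5 4 3)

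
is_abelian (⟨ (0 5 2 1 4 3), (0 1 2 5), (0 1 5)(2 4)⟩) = no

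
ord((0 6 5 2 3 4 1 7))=8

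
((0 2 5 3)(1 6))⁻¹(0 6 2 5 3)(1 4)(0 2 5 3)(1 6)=(0 2 1 5 3)(4 6)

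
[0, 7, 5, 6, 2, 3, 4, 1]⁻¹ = [0, 7, 4, 5, 6, 2, 3, 1]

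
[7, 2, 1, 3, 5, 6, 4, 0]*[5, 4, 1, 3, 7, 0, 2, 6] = [6, 1, 4, 3, 0, 2, 7, 5]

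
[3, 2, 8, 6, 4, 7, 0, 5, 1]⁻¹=[6, 8, 1, 0, 4, 7, 3, 5, 2]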